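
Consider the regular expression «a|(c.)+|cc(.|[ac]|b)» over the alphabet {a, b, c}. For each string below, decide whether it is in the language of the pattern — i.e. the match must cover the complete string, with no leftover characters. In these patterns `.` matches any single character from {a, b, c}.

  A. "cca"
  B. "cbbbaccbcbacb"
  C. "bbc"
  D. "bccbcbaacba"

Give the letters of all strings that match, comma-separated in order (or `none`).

A

A → match
B → no match
C → no match
D → no match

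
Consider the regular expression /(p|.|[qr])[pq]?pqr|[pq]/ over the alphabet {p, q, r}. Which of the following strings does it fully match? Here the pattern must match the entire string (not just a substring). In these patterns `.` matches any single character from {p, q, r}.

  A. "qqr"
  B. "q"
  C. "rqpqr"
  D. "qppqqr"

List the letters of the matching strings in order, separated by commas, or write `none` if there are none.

A → no match
B → match
C → match
D → no match

B, C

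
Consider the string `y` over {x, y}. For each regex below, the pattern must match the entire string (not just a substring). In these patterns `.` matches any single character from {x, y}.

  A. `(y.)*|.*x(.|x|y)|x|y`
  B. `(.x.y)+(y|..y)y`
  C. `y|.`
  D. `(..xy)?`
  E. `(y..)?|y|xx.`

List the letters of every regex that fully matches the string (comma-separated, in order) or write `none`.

A, C, E

A → match
B → no match — must end with `yy`
C → match
D → no match
E → match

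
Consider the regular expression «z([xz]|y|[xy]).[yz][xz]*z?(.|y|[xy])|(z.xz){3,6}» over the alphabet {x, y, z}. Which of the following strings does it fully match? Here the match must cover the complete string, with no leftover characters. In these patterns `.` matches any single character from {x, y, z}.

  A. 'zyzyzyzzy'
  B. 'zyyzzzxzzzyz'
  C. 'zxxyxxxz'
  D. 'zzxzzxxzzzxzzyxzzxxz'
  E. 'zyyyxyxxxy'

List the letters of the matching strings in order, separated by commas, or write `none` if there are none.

C, D

A. 'zyzyzyzzy' → no match
B. 'zyyzzzxzzzyz' → no match
C. 'zxxyxxxz' → match
D → match
E. 'zyyyxyxxxy' → no match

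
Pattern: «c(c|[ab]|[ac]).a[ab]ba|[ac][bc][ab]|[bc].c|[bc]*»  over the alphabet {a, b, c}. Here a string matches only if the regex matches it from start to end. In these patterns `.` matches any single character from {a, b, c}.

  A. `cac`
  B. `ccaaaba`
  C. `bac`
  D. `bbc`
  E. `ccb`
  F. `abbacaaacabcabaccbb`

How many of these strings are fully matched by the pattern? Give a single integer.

5

A. `cac` → match
B. `ccaaaba` → match
C. `bac` → match
D. `bbc` → match
E. `ccb` → match
F → no match
Total matched: 5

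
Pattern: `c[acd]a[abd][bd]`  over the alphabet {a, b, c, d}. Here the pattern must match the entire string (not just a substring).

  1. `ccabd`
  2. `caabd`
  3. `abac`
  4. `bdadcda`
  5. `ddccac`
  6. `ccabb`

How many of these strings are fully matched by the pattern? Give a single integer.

1 → match
2 → match
3 → no match — must start with `c`
4 → no match — must start with `c`
5 → no match — must start with `c`
6 → match
Total matched: 3

3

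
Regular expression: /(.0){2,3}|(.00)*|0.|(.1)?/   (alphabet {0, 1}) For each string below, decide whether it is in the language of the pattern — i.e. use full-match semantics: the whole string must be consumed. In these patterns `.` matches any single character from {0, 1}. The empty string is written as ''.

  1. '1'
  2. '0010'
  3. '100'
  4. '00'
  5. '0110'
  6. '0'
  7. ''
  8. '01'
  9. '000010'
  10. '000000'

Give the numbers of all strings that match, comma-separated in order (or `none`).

1 → no match
2 → match
3 → match
4 → match
5 → no match
6 → no match
7 → match
8 → match
9 → match
10 → match

2, 3, 4, 7, 8, 9, 10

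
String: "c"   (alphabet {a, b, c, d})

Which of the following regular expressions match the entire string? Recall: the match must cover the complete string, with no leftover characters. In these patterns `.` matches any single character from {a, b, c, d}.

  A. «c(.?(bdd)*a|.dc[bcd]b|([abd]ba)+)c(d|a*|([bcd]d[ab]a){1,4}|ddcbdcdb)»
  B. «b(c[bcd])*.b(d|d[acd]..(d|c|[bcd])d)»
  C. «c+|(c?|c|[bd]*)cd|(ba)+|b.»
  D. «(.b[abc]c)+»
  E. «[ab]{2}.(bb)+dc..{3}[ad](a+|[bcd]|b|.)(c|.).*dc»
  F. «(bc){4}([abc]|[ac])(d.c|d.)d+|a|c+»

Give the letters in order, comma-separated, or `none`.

A → no match
B → no match — must start with "b"
C → match
D → no match
E → no match — must end with "dc"
F → match

C, F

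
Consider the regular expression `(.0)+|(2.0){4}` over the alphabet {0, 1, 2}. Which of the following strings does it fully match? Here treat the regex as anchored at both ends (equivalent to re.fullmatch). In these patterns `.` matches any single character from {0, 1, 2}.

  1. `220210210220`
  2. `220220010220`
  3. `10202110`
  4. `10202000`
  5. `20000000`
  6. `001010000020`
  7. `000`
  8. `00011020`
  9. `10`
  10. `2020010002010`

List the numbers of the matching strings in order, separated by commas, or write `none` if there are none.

1 → match
2 → no match
3 → no match
4 → match
5 → match
6 → match
7 → no match
8 → no match
9 → match
10 → no match

1, 4, 5, 6, 9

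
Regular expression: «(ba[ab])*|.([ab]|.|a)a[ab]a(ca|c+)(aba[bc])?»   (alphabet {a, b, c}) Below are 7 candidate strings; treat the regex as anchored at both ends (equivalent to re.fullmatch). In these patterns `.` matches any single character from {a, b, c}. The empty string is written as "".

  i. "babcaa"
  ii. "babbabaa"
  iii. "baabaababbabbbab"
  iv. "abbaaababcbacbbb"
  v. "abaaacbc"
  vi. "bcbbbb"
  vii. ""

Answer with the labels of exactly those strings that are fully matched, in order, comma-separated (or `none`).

vii

i → no match
ii → no match
iii → no match
iv → no match
v → no match
vi → no match
vii → match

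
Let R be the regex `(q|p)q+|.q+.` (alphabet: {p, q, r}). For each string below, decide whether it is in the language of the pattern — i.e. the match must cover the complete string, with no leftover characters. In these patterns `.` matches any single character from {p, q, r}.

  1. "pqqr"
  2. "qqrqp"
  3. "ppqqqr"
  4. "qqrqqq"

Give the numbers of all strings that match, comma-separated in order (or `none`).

1 → match
2 → no match
3 → no match
4 → no match

1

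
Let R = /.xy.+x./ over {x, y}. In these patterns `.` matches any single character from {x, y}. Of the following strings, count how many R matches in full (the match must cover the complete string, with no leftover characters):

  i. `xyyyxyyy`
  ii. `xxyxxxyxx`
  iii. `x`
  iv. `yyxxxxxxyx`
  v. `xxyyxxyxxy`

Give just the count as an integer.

2

i → no match
ii → match
iii → no match
iv → no match
v → match
Total matched: 2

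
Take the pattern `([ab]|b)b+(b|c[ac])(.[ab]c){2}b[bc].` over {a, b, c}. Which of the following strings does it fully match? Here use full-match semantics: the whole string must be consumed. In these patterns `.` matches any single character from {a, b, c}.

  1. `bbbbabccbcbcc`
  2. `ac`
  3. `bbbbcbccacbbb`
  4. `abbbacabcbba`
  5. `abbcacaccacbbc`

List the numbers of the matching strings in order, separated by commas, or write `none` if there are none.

1, 3, 4, 5

1 → match
2 → no match
3 → match
4 → match
5 → match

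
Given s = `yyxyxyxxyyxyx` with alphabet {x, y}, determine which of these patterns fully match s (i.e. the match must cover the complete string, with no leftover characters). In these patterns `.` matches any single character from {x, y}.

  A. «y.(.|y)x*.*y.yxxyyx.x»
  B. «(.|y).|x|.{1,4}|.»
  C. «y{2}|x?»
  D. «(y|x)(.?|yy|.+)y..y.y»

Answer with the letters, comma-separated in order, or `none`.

A

A → match
B → no match
C → no match
D → no match — must end with `y`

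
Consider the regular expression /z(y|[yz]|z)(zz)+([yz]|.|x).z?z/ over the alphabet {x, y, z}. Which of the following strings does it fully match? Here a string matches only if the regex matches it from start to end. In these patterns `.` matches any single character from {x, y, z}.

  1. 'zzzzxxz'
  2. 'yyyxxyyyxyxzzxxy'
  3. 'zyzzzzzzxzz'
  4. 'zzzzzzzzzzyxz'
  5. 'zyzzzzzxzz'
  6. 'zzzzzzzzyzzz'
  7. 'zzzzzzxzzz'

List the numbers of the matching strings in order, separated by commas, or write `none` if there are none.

1, 3, 4, 5, 6, 7

1 → match
2 → no match — must start with 'z'
3 → match
4 → match
5 → match
6 → match
7 → match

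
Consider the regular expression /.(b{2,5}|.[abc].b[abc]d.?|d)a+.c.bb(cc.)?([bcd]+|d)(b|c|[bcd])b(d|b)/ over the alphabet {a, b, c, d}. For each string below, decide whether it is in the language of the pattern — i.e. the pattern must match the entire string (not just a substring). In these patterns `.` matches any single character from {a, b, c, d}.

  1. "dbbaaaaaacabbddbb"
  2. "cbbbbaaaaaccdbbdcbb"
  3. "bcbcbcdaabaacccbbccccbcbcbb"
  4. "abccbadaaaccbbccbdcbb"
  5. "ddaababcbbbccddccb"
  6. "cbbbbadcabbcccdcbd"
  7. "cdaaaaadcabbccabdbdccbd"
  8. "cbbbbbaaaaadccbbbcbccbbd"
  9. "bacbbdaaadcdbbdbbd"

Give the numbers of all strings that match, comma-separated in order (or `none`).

1 → match
2 → match
3 → no match
4 → match
5 → no match
6 → match
7 → match
8 → match
9 → no match

1, 2, 4, 6, 7, 8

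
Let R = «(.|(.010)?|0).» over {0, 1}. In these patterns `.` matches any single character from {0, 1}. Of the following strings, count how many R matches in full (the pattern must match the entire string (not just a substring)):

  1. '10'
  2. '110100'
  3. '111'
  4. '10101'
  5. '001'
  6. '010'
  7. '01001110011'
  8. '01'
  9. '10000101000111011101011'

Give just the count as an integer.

1 → match
2 → no match
3 → no match
4 → match
5 → no match
6 → no match
7 → no match
8 → match
9 → no match
Total matched: 3

3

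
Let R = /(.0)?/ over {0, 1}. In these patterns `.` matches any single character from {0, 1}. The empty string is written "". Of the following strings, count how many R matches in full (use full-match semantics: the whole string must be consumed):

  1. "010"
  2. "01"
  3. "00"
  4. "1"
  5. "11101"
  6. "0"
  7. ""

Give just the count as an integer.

1 → no match
2 → no match
3 → match
4 → no match
5 → no match
6 → no match
7 → match
Total matched: 2

2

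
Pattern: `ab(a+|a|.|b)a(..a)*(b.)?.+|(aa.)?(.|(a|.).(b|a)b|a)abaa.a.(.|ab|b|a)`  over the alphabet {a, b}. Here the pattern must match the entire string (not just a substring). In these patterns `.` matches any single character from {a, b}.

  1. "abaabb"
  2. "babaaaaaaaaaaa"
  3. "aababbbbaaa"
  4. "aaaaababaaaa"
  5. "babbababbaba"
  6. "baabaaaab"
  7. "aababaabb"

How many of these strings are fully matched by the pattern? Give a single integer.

1

1 → match
2 → no match
3 → no match
4 → no match
5 → no match
6 → no match
7 → no match
Total matched: 1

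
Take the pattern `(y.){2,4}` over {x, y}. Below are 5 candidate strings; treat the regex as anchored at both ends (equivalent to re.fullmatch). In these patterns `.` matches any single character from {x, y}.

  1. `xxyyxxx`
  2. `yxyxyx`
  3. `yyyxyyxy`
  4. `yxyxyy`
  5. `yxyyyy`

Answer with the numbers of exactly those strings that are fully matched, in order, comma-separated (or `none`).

2, 4, 5

1 → no match — must start with `y`
2 → match
3 → no match
4 → match
5 → match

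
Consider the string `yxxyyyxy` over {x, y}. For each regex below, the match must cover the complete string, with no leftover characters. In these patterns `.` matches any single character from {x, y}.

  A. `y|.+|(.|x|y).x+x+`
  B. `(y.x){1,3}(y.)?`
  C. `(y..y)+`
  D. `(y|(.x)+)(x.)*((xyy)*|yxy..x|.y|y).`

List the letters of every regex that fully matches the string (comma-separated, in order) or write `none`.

A → match
B → no match
C → match
D → no match

A, C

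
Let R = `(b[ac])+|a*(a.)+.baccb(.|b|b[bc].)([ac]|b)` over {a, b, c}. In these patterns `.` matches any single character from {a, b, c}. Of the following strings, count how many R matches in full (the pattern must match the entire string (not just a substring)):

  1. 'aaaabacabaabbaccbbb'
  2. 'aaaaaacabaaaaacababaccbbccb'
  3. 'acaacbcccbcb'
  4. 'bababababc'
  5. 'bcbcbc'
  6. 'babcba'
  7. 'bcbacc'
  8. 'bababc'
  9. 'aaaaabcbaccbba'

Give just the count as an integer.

1 → match
2 → match
3 → no match
4 → match
5 → match
6 → match
7 → no match
8 → match
9 → match
Total matched: 7

7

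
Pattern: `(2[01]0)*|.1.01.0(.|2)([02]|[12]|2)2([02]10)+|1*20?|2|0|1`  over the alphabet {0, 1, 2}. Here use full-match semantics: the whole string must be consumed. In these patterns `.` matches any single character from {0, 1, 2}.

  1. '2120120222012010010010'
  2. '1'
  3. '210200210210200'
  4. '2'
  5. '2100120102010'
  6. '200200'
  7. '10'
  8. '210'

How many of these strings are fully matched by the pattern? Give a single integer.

6

1 → no match
2 → match
3 → match
4 → match
5 → match
6 → match
7 → no match
8 → match
Total matched: 6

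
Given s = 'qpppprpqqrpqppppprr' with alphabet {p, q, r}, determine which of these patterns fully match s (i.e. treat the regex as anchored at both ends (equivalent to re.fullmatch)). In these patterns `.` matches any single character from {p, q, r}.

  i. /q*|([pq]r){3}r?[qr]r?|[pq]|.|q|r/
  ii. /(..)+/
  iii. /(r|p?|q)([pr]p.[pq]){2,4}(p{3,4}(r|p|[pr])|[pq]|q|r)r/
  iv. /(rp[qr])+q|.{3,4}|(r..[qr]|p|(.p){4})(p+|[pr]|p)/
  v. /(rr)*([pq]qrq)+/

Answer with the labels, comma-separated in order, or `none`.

iii

i → no match
ii → no match
iii → match
iv → no match
v → no match — must end with 'qrq'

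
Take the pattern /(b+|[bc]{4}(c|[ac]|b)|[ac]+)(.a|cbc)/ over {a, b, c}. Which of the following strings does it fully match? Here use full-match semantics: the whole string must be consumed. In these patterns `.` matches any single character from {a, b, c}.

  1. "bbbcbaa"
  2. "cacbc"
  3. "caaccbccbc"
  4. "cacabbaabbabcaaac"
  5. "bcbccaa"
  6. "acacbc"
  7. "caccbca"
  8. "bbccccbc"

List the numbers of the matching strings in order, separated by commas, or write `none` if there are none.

1 → match
2 → match
3 → no match
4 → no match
5 → match
6 → match
7 → no match
8 → match

1, 2, 5, 6, 8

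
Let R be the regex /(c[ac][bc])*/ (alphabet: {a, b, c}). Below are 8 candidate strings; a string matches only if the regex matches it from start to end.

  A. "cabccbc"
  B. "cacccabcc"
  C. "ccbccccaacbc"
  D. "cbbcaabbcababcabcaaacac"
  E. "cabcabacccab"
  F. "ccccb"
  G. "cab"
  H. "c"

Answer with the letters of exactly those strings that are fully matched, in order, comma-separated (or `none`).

A → no match
B → no match
C → no match
D → no match
E → no match
F → no match
G → match
H → no match

G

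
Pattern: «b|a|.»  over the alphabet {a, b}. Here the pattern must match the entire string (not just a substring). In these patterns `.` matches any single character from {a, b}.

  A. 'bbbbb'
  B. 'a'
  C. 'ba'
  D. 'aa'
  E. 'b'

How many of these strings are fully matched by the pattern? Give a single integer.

A. 'bbbbb' → no match
B. 'a' → match
C. 'ba' → no match
D. 'aa' → no match
E. 'b' → match
Total matched: 2

2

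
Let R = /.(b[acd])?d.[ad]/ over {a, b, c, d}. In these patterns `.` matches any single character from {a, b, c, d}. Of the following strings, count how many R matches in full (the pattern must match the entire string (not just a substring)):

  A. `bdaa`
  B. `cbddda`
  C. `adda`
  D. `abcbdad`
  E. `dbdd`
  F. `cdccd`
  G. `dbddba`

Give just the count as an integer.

4

A → match
B → match
C → match
D → no match
E → no match
F → no match
G → match
Total matched: 4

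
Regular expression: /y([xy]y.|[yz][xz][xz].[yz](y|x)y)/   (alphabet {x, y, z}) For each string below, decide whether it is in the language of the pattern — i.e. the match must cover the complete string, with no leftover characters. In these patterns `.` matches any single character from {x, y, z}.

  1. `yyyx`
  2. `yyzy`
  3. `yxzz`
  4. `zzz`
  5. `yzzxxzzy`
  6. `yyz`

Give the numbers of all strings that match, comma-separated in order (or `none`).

1

1. `yyyx` → match
2. `yyzy` → no match
3. `yxzz` → no match
4. `zzz` → no match — must start with `y`
5. `yzzxxzzy` → no match
6. `yyz` → no match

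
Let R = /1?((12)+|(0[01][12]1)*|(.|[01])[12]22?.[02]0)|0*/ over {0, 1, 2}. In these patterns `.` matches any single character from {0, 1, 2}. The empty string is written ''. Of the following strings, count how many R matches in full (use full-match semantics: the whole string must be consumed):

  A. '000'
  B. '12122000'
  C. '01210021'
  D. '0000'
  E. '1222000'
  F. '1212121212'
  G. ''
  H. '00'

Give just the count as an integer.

8

A → match
B → match
C → match
D → match
E → match
F → match
G → match
H → match
Total matched: 8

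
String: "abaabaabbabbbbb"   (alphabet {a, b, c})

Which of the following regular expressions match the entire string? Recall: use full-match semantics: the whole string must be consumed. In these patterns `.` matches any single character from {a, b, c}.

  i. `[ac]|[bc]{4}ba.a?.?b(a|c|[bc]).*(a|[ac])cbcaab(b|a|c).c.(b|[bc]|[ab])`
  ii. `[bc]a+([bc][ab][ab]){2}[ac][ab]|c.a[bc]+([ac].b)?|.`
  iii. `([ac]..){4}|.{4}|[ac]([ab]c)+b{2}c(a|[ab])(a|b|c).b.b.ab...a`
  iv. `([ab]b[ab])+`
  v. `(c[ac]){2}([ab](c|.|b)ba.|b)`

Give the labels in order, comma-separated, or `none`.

iv

i → no match
ii → no match
iii → no match
iv → match
v → no match — must start with "c"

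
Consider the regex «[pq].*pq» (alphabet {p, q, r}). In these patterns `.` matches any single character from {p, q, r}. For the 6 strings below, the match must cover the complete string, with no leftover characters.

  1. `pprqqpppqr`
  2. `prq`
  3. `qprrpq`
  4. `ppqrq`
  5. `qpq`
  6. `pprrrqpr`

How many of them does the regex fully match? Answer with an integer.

1 → no match — must end with `pq`
2 → no match — must end with `pq`
3 → match
4 → no match — must end with `pq`
5 → match
6 → no match — must end with `pq`
Total matched: 2

2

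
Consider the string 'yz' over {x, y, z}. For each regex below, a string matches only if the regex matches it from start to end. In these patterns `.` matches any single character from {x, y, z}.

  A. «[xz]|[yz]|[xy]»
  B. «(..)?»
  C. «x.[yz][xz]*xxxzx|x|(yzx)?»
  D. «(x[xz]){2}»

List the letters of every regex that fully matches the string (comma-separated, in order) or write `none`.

B

A → no match
B → match
C → no match
D → no match — must start with 'x'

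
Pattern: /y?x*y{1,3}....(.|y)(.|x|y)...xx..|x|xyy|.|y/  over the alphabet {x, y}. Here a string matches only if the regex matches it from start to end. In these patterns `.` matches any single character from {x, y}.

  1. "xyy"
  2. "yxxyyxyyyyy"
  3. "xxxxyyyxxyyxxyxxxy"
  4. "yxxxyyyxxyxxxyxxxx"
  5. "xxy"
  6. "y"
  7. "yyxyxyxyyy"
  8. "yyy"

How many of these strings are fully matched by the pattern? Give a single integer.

1 → match
2 → no match
3 → match
4 → match
5 → no match
6 → match
7 → no match
8 → no match
Total matched: 4

4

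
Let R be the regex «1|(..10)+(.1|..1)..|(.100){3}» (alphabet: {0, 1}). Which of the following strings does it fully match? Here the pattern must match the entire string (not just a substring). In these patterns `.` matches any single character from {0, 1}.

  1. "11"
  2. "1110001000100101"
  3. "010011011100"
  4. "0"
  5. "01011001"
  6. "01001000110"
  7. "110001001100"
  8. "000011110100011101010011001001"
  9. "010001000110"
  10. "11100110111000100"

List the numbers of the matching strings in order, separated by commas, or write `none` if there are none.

2, 7, 10

1 → no match
2 → match
3 → no match
4 → no match
5 → no match
6 → no match
7 → match
8 → no match
9 → no match
10 → match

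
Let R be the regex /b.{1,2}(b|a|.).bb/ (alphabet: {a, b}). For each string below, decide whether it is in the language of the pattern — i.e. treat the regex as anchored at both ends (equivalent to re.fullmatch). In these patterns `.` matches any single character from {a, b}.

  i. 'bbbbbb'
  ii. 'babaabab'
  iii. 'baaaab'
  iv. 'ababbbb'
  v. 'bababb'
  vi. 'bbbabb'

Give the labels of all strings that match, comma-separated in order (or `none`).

i → match
ii → no match — must end with 'bb'
iii → no match — must end with 'bb'
iv → no match — must start with 'b'
v → match
vi → match

i, v, vi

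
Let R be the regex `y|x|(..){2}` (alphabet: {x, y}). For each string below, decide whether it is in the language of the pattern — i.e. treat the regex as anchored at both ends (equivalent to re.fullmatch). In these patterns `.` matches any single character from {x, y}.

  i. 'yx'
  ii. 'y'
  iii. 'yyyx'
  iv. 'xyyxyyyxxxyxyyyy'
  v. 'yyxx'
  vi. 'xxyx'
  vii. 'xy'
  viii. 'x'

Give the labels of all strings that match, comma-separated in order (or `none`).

ii, iii, v, vi, viii

i. 'yx' → no match
ii. 'y' → match
iii. 'yyyx' → match
iv → no match
v. 'yyxx' → match
vi. 'xxyx' → match
vii. 'xy' → no match
viii. 'x' → match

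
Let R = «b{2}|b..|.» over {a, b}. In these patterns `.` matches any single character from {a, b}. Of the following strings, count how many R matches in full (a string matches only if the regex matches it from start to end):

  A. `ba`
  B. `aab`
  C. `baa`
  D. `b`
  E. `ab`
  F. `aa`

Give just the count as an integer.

A → no match
B → no match
C → match
D → match
E → no match
F → no match
Total matched: 2

2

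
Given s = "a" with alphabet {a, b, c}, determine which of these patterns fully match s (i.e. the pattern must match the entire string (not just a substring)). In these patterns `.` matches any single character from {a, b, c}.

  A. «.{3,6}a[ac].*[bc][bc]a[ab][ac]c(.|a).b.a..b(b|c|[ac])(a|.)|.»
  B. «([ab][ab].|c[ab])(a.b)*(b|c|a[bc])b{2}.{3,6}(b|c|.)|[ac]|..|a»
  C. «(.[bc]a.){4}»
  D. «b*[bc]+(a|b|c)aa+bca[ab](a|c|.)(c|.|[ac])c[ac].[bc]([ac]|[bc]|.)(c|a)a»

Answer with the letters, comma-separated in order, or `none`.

A, B

A → match
B → match
C → no match
D → no match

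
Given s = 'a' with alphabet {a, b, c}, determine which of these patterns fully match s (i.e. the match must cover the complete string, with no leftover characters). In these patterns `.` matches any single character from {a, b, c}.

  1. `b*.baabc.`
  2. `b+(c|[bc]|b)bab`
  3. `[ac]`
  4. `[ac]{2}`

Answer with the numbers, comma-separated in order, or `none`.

3

1 → no match
2 → no match — must start with 'b'
3 → match
4 → no match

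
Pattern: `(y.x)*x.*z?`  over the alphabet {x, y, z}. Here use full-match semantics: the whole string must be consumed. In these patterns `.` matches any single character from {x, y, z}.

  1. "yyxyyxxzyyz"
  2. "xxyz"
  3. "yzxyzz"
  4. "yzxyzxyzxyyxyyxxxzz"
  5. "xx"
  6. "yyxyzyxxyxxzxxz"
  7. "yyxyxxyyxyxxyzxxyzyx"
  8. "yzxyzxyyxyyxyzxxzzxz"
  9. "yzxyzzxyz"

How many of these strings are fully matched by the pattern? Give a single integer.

1 → match
2 → match
3 → no match
4 → match
5 → match
6 → no match
7 → match
8 → match
9 → no match
Total matched: 6

6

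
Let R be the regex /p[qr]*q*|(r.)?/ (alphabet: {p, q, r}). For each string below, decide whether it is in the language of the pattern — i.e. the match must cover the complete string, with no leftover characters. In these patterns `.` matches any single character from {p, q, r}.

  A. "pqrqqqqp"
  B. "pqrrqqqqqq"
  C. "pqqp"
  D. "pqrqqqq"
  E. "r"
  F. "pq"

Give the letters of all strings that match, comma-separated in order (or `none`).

B, D, F

A. "pqrqqqqp" → no match
B. "pqrrqqqqqq" → match
C. "pqqp" → no match
D. "pqrqqqq" → match
E. "r" → no match
F. "pq" → match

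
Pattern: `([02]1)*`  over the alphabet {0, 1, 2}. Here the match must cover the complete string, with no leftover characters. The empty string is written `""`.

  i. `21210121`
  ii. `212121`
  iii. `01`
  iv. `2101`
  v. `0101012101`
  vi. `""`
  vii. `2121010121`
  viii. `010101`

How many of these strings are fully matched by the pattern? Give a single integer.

8

i → match
ii → match
iii → match
iv → match
v → match
vi → match
vii → match
viii → match
Total matched: 8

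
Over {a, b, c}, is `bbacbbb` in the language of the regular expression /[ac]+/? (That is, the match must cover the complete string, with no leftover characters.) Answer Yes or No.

No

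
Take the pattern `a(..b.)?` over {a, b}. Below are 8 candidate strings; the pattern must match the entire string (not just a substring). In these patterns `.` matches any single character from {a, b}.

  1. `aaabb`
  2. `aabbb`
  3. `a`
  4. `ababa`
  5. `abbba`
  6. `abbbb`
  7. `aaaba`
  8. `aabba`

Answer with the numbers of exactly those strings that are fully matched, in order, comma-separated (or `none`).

1, 2, 3, 4, 5, 6, 7, 8

1 → match
2 → match
3 → match
4 → match
5 → match
6 → match
7 → match
8 → match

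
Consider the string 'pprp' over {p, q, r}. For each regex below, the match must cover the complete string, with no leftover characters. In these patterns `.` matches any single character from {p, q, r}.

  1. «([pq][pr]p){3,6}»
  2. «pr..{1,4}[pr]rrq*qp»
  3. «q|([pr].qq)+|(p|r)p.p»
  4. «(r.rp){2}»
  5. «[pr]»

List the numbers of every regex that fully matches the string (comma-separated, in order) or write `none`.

1 → no match
2 → no match — must start with 'pr'
3 → match
4 → no match — must start with 'r'
5 → no match

3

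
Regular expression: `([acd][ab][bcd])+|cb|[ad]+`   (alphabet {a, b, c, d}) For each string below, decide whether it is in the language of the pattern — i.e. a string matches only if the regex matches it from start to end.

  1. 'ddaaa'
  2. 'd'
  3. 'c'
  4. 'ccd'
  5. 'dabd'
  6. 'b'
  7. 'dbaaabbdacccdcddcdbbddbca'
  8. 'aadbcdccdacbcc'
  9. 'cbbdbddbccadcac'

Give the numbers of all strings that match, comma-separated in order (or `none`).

1 → match
2 → match
3 → no match
4 → no match
5 → no match
6 → no match
7 → no match
8 → no match
9 → match

1, 2, 9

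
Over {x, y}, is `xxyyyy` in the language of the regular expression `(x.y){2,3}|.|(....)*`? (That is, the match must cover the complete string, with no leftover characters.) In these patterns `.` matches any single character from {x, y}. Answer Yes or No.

No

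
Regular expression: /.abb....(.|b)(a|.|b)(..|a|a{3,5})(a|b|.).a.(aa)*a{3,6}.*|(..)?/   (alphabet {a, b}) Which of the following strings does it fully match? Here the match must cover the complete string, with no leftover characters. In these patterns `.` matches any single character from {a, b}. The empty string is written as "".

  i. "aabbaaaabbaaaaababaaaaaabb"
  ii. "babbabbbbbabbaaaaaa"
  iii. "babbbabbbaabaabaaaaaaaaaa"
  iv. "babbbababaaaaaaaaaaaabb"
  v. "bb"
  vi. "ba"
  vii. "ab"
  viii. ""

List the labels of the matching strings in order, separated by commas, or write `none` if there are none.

i, ii, iii, iv, v, vi, vii, viii

i → match
ii → match
iii → match
iv → match
v → match
vi → match
vii → match
viii → match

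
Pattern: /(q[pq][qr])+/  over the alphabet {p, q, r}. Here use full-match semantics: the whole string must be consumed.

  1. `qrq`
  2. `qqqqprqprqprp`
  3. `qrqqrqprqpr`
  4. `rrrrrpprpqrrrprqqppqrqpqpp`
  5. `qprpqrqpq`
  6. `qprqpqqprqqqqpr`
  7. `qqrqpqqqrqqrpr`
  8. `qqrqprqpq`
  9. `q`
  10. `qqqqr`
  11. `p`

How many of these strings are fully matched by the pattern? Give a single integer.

1. `qrq` → no match
2 → no match
3. `qrqqrqprqpr` → no match
4 → no match — must start with `q`
5. `qprpqrqpq` → no match
6 → match
7 → no match
8. `qqrqprqpq` → match
9. `q` → no match
10. `qqqqr` → no match
11. `p` → no match — must start with `q`
Total matched: 2

2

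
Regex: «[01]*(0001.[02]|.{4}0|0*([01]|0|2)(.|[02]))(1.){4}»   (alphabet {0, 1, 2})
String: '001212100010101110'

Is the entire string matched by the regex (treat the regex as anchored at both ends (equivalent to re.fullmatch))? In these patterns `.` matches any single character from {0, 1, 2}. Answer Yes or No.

No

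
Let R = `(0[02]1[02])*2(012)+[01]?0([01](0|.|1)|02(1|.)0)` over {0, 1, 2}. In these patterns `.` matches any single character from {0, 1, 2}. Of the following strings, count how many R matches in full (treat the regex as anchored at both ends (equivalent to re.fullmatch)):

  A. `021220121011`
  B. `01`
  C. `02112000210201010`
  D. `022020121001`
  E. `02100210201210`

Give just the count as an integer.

1

A → match
B → no match
C → no match
D → no match
E → no match
Total matched: 1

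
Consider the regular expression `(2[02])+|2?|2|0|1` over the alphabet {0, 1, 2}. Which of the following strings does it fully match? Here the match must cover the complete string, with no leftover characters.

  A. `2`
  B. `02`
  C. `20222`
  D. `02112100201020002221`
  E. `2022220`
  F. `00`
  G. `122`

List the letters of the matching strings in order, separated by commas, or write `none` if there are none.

A

A. `2` → match
B. `02` → no match
C. `20222` → no match
D → no match
E. `2022220` → no match
F. `00` → no match
G. `122` → no match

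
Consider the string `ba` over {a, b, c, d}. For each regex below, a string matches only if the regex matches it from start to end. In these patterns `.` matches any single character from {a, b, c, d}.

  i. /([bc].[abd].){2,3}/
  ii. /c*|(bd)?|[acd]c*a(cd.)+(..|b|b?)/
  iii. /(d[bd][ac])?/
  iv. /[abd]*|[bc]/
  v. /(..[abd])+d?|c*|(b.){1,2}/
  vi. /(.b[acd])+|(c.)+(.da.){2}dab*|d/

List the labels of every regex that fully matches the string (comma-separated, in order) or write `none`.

iv, v

i → no match
ii → no match
iii → no match
iv → match
v → match
vi → no match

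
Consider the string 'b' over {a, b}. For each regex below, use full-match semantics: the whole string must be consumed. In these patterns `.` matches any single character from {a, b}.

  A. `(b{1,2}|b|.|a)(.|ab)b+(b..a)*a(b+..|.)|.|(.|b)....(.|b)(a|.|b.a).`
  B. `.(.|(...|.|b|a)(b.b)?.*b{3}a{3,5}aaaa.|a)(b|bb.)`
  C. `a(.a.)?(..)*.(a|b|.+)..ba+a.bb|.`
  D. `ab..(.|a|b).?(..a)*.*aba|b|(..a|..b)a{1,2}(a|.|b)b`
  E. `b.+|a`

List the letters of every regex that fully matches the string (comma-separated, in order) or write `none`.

A, C, D

A → match
B → no match
C → match
D → match
E → no match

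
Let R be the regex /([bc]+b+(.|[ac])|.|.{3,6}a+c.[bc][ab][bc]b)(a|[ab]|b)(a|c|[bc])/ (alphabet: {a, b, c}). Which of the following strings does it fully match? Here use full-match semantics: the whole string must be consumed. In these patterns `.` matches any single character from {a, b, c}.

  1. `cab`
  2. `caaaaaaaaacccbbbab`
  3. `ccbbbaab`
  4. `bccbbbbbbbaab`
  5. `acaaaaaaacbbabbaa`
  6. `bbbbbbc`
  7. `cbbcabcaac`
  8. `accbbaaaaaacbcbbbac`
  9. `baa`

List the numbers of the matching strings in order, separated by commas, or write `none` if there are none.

1 → match
2 → match
3 → match
4 → match
5 → match
6 → match
7 → no match
8 → match
9 → match

1, 2, 3, 4, 5, 6, 8, 9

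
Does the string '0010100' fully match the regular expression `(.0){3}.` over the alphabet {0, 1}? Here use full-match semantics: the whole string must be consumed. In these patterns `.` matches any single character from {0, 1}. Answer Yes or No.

Yes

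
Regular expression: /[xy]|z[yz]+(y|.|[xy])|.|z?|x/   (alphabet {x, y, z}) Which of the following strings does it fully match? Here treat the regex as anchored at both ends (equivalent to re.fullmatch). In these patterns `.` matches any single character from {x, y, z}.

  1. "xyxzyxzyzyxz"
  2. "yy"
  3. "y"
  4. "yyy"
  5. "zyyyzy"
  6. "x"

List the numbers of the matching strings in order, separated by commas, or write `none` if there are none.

1 → no match
2 → no match
3 → match
4 → no match
5 → match
6 → match

3, 5, 6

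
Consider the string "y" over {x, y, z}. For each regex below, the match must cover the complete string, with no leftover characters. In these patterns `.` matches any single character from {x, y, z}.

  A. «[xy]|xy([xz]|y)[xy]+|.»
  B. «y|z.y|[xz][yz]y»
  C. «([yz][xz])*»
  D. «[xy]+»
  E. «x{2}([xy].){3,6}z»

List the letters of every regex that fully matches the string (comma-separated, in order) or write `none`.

A → match
B → match
C → no match
D → match
E → no match — must start with "x"

A, B, D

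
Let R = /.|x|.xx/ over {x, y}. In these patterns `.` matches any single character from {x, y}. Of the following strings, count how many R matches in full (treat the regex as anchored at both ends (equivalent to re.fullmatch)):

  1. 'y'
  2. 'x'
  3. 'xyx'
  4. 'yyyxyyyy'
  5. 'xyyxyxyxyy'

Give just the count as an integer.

2

1 → match
2 → match
3 → no match
4 → no match
5 → no match
Total matched: 2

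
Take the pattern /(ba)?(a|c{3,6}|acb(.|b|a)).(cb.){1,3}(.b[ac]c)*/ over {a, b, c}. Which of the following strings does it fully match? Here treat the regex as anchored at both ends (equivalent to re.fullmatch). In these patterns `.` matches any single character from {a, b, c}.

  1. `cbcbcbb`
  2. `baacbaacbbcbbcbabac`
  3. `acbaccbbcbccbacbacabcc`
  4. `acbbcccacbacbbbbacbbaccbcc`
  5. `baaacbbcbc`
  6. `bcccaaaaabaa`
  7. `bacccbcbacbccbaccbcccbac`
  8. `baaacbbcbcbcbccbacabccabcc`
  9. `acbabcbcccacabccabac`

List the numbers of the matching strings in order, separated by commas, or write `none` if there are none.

3, 5, 7

1. `cbcbcbb` → no match
2 → no match
3 → match
4 → no match
5. `baaacbbcbc` → match
6. `bcccaaaaabaa` → no match
7 → match
8 → no match
9 → no match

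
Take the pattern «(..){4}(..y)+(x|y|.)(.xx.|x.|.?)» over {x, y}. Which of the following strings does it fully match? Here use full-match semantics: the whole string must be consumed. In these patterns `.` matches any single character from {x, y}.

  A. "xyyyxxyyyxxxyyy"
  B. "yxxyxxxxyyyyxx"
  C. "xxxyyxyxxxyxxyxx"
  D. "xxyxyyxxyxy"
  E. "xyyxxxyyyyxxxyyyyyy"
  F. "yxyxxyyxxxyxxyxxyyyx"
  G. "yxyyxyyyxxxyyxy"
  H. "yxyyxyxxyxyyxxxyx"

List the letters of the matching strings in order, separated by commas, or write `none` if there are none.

B, C

A → no match
B → match
C → match
D → no match
E → no match
F → no match
G → no match
H → no match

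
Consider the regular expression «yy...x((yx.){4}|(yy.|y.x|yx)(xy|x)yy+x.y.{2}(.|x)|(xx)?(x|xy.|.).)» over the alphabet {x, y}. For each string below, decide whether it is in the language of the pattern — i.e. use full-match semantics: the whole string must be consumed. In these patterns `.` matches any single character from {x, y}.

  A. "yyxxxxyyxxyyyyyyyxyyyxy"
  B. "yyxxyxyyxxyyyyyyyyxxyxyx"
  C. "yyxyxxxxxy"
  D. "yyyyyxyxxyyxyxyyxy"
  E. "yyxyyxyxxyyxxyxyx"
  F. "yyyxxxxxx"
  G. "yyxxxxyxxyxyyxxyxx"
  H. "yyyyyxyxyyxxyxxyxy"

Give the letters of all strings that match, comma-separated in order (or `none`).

A → match
B → match
C. "yyxyxxxxxy" → match
D → no match
E → match
F. "yyyxxxxxx" → no match
G → match
H → match

A, B, C, E, G, H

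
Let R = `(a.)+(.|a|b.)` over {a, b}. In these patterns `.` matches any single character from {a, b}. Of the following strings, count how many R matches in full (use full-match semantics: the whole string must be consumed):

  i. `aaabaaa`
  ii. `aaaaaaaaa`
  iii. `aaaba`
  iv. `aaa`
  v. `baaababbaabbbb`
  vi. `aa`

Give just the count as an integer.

4

i → match
ii → match
iii → match
iv → match
v → no match — must start with `a`
vi → no match
Total matched: 4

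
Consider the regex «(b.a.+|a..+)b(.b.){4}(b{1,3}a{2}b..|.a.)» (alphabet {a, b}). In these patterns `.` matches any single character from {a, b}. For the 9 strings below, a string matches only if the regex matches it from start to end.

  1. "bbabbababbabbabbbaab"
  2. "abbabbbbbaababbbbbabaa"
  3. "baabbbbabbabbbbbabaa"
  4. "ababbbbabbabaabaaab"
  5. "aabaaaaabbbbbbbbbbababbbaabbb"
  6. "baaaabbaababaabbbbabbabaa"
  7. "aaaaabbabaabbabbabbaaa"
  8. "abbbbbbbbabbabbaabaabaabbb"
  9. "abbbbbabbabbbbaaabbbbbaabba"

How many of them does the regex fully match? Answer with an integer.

1 → match
2 → match
3 → match
4 → match
5 → match
6 → match
7 → match
8 → no match
9 → no match
Total matched: 7

7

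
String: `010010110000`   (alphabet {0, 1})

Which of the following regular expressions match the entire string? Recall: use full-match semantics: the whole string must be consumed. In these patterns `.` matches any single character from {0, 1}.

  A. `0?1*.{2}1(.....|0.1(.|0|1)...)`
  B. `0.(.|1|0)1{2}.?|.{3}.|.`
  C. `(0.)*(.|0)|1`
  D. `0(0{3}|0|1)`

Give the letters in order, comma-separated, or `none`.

A → match
B → no match
C → no match
D → no match

A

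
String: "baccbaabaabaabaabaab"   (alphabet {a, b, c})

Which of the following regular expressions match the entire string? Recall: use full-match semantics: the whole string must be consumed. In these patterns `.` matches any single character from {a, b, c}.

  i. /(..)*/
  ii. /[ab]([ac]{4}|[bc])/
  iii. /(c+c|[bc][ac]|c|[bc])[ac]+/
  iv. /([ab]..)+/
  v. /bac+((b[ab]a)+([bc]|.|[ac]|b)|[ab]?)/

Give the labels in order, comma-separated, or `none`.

i, v

i → match
ii → no match
iii → no match
iv → no match
v → match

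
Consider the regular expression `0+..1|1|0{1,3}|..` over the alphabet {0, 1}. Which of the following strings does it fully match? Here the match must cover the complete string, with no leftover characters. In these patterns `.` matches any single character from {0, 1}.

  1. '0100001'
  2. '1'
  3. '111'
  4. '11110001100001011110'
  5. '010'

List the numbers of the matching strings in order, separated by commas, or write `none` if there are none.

1 → no match
2 → match
3 → no match
4 → no match
5 → no match

2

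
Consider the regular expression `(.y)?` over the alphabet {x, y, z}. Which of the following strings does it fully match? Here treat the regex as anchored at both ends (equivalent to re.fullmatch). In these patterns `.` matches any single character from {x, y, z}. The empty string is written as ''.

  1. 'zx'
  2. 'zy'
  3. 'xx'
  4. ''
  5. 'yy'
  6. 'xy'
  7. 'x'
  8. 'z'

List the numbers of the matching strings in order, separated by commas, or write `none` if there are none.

2, 4, 5, 6

1 → no match
2 → match
3 → no match
4 → match
5 → match
6 → match
7 → no match
8 → no match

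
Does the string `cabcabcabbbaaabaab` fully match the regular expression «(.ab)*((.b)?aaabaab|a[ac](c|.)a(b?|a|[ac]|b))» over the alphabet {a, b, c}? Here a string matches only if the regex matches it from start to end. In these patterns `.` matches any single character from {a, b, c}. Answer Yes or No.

Yes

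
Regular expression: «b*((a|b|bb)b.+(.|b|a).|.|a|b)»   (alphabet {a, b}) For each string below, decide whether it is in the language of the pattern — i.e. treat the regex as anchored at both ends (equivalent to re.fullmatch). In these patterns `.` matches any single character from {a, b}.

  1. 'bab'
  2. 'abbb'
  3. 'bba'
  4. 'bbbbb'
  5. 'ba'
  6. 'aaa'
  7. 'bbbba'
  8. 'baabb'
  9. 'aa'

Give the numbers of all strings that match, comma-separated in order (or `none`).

3, 4, 5, 7

1. 'bab' → no match
2. 'abbb' → no match
3. 'bba' → match
4. 'bbbbb' → match
5. 'ba' → match
6. 'aaa' → no match
7. 'bbbba' → match
8. 'baabb' → no match
9. 'aa' → no match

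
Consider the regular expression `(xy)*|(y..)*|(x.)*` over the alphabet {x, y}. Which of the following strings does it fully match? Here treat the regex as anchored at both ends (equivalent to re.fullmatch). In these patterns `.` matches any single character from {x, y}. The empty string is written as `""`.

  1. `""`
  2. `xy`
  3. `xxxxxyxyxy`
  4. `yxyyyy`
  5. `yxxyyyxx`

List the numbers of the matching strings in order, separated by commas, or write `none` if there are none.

1, 2, 3, 4

1 → match
2 → match
3 → match
4 → match
5 → no match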